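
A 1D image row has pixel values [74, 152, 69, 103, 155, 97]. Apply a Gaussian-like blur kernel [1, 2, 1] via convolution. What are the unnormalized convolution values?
Convolve image row [74, 152, 69, 103, 155, 97] with kernel [1, 2, 1]: y[0] = 74×1 = 74; y[1] = 74×2 + 152×1 = 300; y[2] = 74×1 + 152×2 + 69×1 = 447; y[3] = 152×1 + 69×2 + 103×1 = 393; y[4] = 69×1 + 103×2 + 155×1 = 430; y[5] = 103×1 + 155×2 + 97×1 = 510; y[6] = 155×1 + 97×2 = 349; y[7] = 97×1 = 97 → [74, 300, 447, 393, 430, 510, 349, 97]. Normalization factor = sum(kernel) = 4.

[74, 300, 447, 393, 430, 510, 349, 97]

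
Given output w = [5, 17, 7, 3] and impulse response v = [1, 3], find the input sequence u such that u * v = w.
Deconvolve w=[5, 17, 7, 3] by v=[1, 3]. Since v[0]=1, solve forward: u[0] = w[0] / 1 = 5; u[1] = (w[1] - 5×3) / 1 = 2; u[2] = (w[2] - 2×3) / 1 = 1. So u = [5, 2, 1]. Check by forward convolution: w[0] = 5×1 = 5; w[1] = 5×3 + 2×1 = 17; w[2] = 2×3 + 1×1 = 7; w[3] = 1×3 = 3

[5, 2, 1]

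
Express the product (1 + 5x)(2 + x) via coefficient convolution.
Ascending coefficients: a = [1, 5], b = [2, 1]. c[0] = 1×2 = 2; c[1] = 1×1 + 5×2 = 11; c[2] = 5×1 = 5. Result coefficients: [2, 11, 5] → 2 + 11x + 5x^2

2 + 11x + 5x^2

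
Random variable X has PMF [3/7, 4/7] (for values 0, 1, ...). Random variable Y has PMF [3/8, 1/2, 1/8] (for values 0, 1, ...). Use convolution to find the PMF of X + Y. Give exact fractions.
P(X+Y=k) = Σ_i P(X=i)·P(Y=k-i) — a convolution of [3/7, 4/7] and [3/8, 1/2, 1/8]. P(X+Y=0) = (3/7)×(3/8) = 9/56; P(X+Y=1) = (3/7)×(1/2) + (4/7)×(3/8) = 3/14 + 3/14 = 3/7; P(X+Y=2) = (3/7)×(1/8) + (4/7)×(1/2) = 3/56 + 2/7 = 19/56; P(X+Y=3) = (4/7)×(1/8) = 1/14. PMF: [9/56, 3/7, 19/56, 1/14] (sums to 1 ✓)

[9/56, 3/7, 19/56, 1/14]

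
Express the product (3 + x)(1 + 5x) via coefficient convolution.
Ascending coefficients: a = [3, 1], b = [1, 5]. c[0] = 3×1 = 3; c[1] = 3×5 + 1×1 = 16; c[2] = 1×5 = 5. Result coefficients: [3, 16, 5] → 3 + 16x + 5x^2

3 + 16x + 5x^2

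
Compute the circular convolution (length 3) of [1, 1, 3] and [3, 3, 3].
Use y[k] = Σ_j a[j]·b[(k-j) mod 3]. y[0] = 1×3 + 1×3 + 3×3 = 15; y[1] = 1×3 + 1×3 + 3×3 = 15; y[2] = 1×3 + 1×3 + 3×3 = 15. Result: [15, 15, 15]

[15, 15, 15]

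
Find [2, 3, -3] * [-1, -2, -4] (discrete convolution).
y[0] = 2×-1 = -2; y[1] = 2×-2 + 3×-1 = -7; y[2] = 2×-4 + 3×-2 + -3×-1 = -11; y[3] = 3×-4 + -3×-2 = -6; y[4] = -3×-4 = 12

[-2, -7, -11, -6, 12]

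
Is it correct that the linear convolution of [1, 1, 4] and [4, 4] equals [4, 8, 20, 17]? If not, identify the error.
Recompute linear convolution of [1, 1, 4] and [4, 4]: y[0] = 1×4 = 4; y[1] = 1×4 + 1×4 = 8; y[2] = 1×4 + 4×4 = 20; y[3] = 4×4 = 16 → [4, 8, 20, 16]. Compare to given [4, 8, 20, 17]: they differ at index 3: given 17, correct 16, so answer: No

No. Error at index 3: given 17, correct 16.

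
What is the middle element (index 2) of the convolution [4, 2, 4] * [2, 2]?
Use y[k] = Σ_i a[i]·b[k-i] at k=2. y[2] = 2×2 + 4×2 = 12

12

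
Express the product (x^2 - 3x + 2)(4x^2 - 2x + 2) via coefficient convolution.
Ascending coefficients: a = [2, -3, 1], b = [2, -2, 4]. c[0] = 2×2 = 4; c[1] = 2×-2 + -3×2 = -10; c[2] = 2×4 + -3×-2 + 1×2 = 16; c[3] = -3×4 + 1×-2 = -14; c[4] = 1×4 = 4. Result coefficients: [4, -10, 16, -14, 4] → 4x^4 - 14x^3 + 16x^2 - 10x + 4

4x^4 - 14x^3 + 16x^2 - 10x + 4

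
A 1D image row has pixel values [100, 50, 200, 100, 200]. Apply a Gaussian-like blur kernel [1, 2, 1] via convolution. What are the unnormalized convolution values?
Convolve image row [100, 50, 200, 100, 200] with kernel [1, 2, 1]: y[0] = 100×1 = 100; y[1] = 100×2 + 50×1 = 250; y[2] = 100×1 + 50×2 + 200×1 = 400; y[3] = 50×1 + 200×2 + 100×1 = 550; y[4] = 200×1 + 100×2 + 200×1 = 600; y[5] = 100×1 + 200×2 = 500; y[6] = 200×1 = 200 → [100, 250, 400, 550, 600, 500, 200]. Normalization factor = sum(kernel) = 4.

[100, 250, 400, 550, 600, 500, 200]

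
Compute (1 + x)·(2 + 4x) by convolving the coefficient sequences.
Ascending coefficients: a = [1, 1], b = [2, 4]. c[0] = 1×2 = 2; c[1] = 1×4 + 1×2 = 6; c[2] = 1×4 = 4. Result coefficients: [2, 6, 4] → 2 + 6x + 4x^2

2 + 6x + 4x^2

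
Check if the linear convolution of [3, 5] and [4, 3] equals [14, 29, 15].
Recompute linear convolution of [3, 5] and [4, 3]: y[0] = 3×4 = 12; y[1] = 3×3 + 5×4 = 29; y[2] = 5×3 = 15 → [12, 29, 15]. Compare to given [14, 29, 15]: they differ at index 0: given 14, correct 12, so answer: No

No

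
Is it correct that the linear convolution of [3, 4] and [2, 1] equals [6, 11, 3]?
Recompute linear convolution of [3, 4] and [2, 1]: y[0] = 3×2 = 6; y[1] = 3×1 + 4×2 = 11; y[2] = 4×1 = 4 → [6, 11, 4]. Compare to given [6, 11, 3]: they differ at index 2: given 3, correct 4, so answer: No

No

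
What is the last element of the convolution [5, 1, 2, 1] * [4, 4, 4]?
Use y[k] = Σ_i a[i]·b[k-i] at k=5. y[5] = 1×4 = 4

4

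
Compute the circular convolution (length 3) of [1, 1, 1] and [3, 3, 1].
Use y[k] = Σ_j s[j]·t[(k-j) mod 3]. y[0] = 1×3 + 1×1 + 1×3 = 7; y[1] = 1×3 + 1×3 + 1×1 = 7; y[2] = 1×1 + 1×3 + 1×3 = 7. Result: [7, 7, 7]

[7, 7, 7]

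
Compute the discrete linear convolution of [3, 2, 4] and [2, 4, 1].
y[0] = 3×2 = 6; y[1] = 3×4 + 2×2 = 16; y[2] = 3×1 + 2×4 + 4×2 = 19; y[3] = 2×1 + 4×4 = 18; y[4] = 4×1 = 4

[6, 16, 19, 18, 4]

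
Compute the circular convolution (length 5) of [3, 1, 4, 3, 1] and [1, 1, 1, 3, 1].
Use y[k] = Σ_j f[j]·g[(k-j) mod 5]. y[0] = 3×1 + 1×1 + 4×3 + 3×1 + 1×1 = 20; y[1] = 3×1 + 1×1 + 4×1 + 3×3 + 1×1 = 18; y[2] = 3×1 + 1×1 + 4×1 + 3×1 + 1×3 = 14; y[3] = 3×3 + 1×1 + 4×1 + 3×1 + 1×1 = 18; y[4] = 3×1 + 1×3 + 4×1 + 3×1 + 1×1 = 14. Result: [20, 18, 14, 18, 14]

[20, 18, 14, 18, 14]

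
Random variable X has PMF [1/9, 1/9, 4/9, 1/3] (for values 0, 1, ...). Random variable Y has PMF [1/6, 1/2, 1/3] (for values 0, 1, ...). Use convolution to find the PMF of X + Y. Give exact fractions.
P(X+Y=k) = Σ_i P(X=i)·P(Y=k-i) — a convolution of [1/9, 1/9, 4/9, 1/3] and [1/6, 1/2, 1/3]. P(X+Y=0) = (1/9)×(1/6) = 1/54; P(X+Y=1) = (1/9)×(1/2) + (1/9)×(1/6) = 1/18 + 1/54 = 2/27; P(X+Y=2) = (1/9)×(1/3) + (1/9)×(1/2) + (4/9)×(1/6) = 1/27 + 1/18 + 2/27 = 1/6; P(X+Y=3) = (1/9)×(1/3) + (4/9)×(1/2) + (1/3)×(1/6) = 1/27 + 2/9 + 1/18 = 17/54; P(X+Y=4) = (4/9)×(1/3) + (1/3)×(1/2) = 4/27 + 1/6 = 17/54; P(X+Y=5) = (1/3)×(1/3) = 1/9. PMF: [1/54, 2/27, 1/6, 17/54, 17/54, 1/9] (sums to 1 ✓)

[1/54, 2/27, 1/6, 17/54, 17/54, 1/9]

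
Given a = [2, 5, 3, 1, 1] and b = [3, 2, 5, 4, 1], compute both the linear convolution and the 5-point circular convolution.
Linear: y_lin[0] = 2×3 = 6; y_lin[1] = 2×2 + 5×3 = 19; y_lin[2] = 2×5 + 5×2 + 3×3 = 29; y_lin[3] = 2×4 + 5×5 + 3×2 + 1×3 = 42; y_lin[4] = 2×1 + 5×4 + 3×5 + 1×2 + 1×3 = 42; y_lin[5] = 5×1 + 3×4 + 1×5 + 1×2 = 24; y_lin[6] = 3×1 + 1×4 + 1×5 = 12; y_lin[7] = 1×1 + 1×4 = 5; y_lin[8] = 1×1 = 1 → [6, 19, 29, 42, 42, 24, 12, 5, 1]. Circular (length 5): y[0] = 2×3 + 5×1 + 3×4 + 1×5 + 1×2 = 30; y[1] = 2×2 + 5×3 + 3×1 + 1×4 + 1×5 = 31; y[2] = 2×5 + 5×2 + 3×3 + 1×1 + 1×4 = 34; y[3] = 2×4 + 5×5 + 3×2 + 1×3 + 1×1 = 43; y[4] = 2×1 + 5×4 + 3×5 + 1×2 + 1×3 = 42 → [30, 31, 34, 43, 42]

Linear: [6, 19, 29, 42, 42, 24, 12, 5, 1], Circular: [30, 31, 34, 43, 42]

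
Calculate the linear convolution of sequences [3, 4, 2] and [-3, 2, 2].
y[0] = 3×-3 = -9; y[1] = 3×2 + 4×-3 = -6; y[2] = 3×2 + 4×2 + 2×-3 = 8; y[3] = 4×2 + 2×2 = 12; y[4] = 2×2 = 4

[-9, -6, 8, 12, 4]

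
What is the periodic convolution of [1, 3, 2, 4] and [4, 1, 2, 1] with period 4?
Use y[k] = Σ_j f[j]·g[(k-j) mod 4]. y[0] = 1×4 + 3×1 + 2×2 + 4×1 = 15; y[1] = 1×1 + 3×4 + 2×1 + 4×2 = 23; y[2] = 1×2 + 3×1 + 2×4 + 4×1 = 17; y[3] = 1×1 + 3×2 + 2×1 + 4×4 = 25. Result: [15, 23, 17, 25]

[15, 23, 17, 25]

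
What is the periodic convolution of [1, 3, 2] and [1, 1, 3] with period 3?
Use y[k] = Σ_j f[j]·g[(k-j) mod 3]. y[0] = 1×1 + 3×3 + 2×1 = 12; y[1] = 1×1 + 3×1 + 2×3 = 10; y[2] = 1×3 + 3×1 + 2×1 = 8. Result: [12, 10, 8]

[12, 10, 8]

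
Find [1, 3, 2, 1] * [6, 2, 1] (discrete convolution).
y[0] = 1×6 = 6; y[1] = 1×2 + 3×6 = 20; y[2] = 1×1 + 3×2 + 2×6 = 19; y[3] = 3×1 + 2×2 + 1×6 = 13; y[4] = 2×1 + 1×2 = 4; y[5] = 1×1 = 1

[6, 20, 19, 13, 4, 1]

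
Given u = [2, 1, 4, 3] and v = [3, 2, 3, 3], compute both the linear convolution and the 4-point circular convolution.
Linear: y_lin[0] = 2×3 = 6; y_lin[1] = 2×2 + 1×3 = 7; y_lin[2] = 2×3 + 1×2 + 4×3 = 20; y_lin[3] = 2×3 + 1×3 + 4×2 + 3×3 = 26; y_lin[4] = 1×3 + 4×3 + 3×2 = 21; y_lin[5] = 4×3 + 3×3 = 21; y_lin[6] = 3×3 = 9 → [6, 7, 20, 26, 21, 21, 9]. Circular (length 4): y[0] = 2×3 + 1×3 + 4×3 + 3×2 = 27; y[1] = 2×2 + 1×3 + 4×3 + 3×3 = 28; y[2] = 2×3 + 1×2 + 4×3 + 3×3 = 29; y[3] = 2×3 + 1×3 + 4×2 + 3×3 = 26 → [27, 28, 29, 26]

Linear: [6, 7, 20, 26, 21, 21, 9], Circular: [27, 28, 29, 26]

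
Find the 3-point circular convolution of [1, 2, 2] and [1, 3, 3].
Use y[k] = Σ_j f[j]·g[(k-j) mod 3]. y[0] = 1×1 + 2×3 + 2×3 = 13; y[1] = 1×3 + 2×1 + 2×3 = 11; y[2] = 1×3 + 2×3 + 2×1 = 11. Result: [13, 11, 11]

[13, 11, 11]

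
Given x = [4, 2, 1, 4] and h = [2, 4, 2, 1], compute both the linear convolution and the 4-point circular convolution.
Linear: y_lin[0] = 4×2 = 8; y_lin[1] = 4×4 + 2×2 = 20; y_lin[2] = 4×2 + 2×4 + 1×2 = 18; y_lin[3] = 4×1 + 2×2 + 1×4 + 4×2 = 20; y_lin[4] = 2×1 + 1×2 + 4×4 = 20; y_lin[5] = 1×1 + 4×2 = 9; y_lin[6] = 4×1 = 4 → [8, 20, 18, 20, 20, 9, 4]. Circular (length 4): y[0] = 4×2 + 2×1 + 1×2 + 4×4 = 28; y[1] = 4×4 + 2×2 + 1×1 + 4×2 = 29; y[2] = 4×2 + 2×4 + 1×2 + 4×1 = 22; y[3] = 4×1 + 2×2 + 1×4 + 4×2 = 20 → [28, 29, 22, 20]

Linear: [8, 20, 18, 20, 20, 9, 4], Circular: [28, 29, 22, 20]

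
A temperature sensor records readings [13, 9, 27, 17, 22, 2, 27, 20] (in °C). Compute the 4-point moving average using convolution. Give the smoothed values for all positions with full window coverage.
4-point moving average kernel = [1, 1, 1, 1]. Apply in 'valid' mode (full window coverage): avg[0] = (13 + 9 + 27 + 17) / 4 = 16.5; avg[1] = (9 + 27 + 17 + 22) / 4 = 18.75; avg[2] = (27 + 17 + 22 + 2) / 4 = 17.0; avg[3] = (17 + 22 + 2 + 27) / 4 = 17.0; avg[4] = (22 + 2 + 27 + 20) / 4 = 17.75. Smoothed values: [16.5, 18.75, 17.0, 17.0, 17.75]

[16.5, 18.75, 17.0, 17.0, 17.75]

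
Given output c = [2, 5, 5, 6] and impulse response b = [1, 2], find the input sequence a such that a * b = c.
Deconvolve c=[2, 5, 5, 6] by b=[1, 2]. Since b[0]=1, solve forward: a[0] = c[0] / 1 = 2; a[1] = (c[1] - 2×2) / 1 = 1; a[2] = (c[2] - 1×2) / 1 = 3. So a = [2, 1, 3]. Check by forward convolution: c[0] = 2×1 = 2; c[1] = 2×2 + 1×1 = 5; c[2] = 1×2 + 3×1 = 5; c[3] = 3×2 = 6

[2, 1, 3]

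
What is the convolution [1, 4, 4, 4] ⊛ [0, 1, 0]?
y[0] = 1×0 = 0; y[1] = 1×1 + 4×0 = 1; y[2] = 1×0 + 4×1 + 4×0 = 4; y[3] = 4×0 + 4×1 + 4×0 = 4; y[4] = 4×0 + 4×1 = 4; y[5] = 4×0 = 0

[0, 1, 4, 4, 4, 0]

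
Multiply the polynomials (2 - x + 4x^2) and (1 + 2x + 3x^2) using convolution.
Ascending coefficients: a = [2, -1, 4], b = [1, 2, 3]. c[0] = 2×1 = 2; c[1] = 2×2 + -1×1 = 3; c[2] = 2×3 + -1×2 + 4×1 = 8; c[3] = -1×3 + 4×2 = 5; c[4] = 4×3 = 12. Result coefficients: [2, 3, 8, 5, 12] → 2 + 3x + 8x^2 + 5x^3 + 12x^4

2 + 3x + 8x^2 + 5x^3 + 12x^4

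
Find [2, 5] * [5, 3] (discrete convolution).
y[0] = 2×5 = 10; y[1] = 2×3 + 5×5 = 31; y[2] = 5×3 = 15

[10, 31, 15]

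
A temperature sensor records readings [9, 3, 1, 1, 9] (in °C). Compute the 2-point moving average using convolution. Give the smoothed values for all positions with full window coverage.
2-point moving average kernel = [1, 1]. Apply in 'valid' mode (full window coverage): avg[0] = (9 + 3) / 2 = 6.0; avg[1] = (3 + 1) / 2 = 2.0; avg[2] = (1 + 1) / 2 = 1.0; avg[3] = (1 + 9) / 2 = 5.0. Smoothed values: [6.0, 2.0, 1.0, 5.0]

[6.0, 2.0, 1.0, 5.0]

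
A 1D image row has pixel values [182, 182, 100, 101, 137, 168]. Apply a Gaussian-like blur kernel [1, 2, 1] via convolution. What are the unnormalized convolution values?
Convolve image row [182, 182, 100, 101, 137, 168] with kernel [1, 2, 1]: y[0] = 182×1 = 182; y[1] = 182×2 + 182×1 = 546; y[2] = 182×1 + 182×2 + 100×1 = 646; y[3] = 182×1 + 100×2 + 101×1 = 483; y[4] = 100×1 + 101×2 + 137×1 = 439; y[5] = 101×1 + 137×2 + 168×1 = 543; y[6] = 137×1 + 168×2 = 473; y[7] = 168×1 = 168 → [182, 546, 646, 483, 439, 543, 473, 168]. Normalization factor = sum(kernel) = 4.

[182, 546, 646, 483, 439, 543, 473, 168]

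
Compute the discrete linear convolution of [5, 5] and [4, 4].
y[0] = 5×4 = 20; y[1] = 5×4 + 5×4 = 40; y[2] = 5×4 = 20

[20, 40, 20]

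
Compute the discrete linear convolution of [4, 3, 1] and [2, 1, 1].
y[0] = 4×2 = 8; y[1] = 4×1 + 3×2 = 10; y[2] = 4×1 + 3×1 + 1×2 = 9; y[3] = 3×1 + 1×1 = 4; y[4] = 1×1 = 1

[8, 10, 9, 4, 1]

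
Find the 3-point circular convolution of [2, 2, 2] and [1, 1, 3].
Use y[k] = Σ_j s[j]·t[(k-j) mod 3]. y[0] = 2×1 + 2×3 + 2×1 = 10; y[1] = 2×1 + 2×1 + 2×3 = 10; y[2] = 2×3 + 2×1 + 2×1 = 10. Result: [10, 10, 10]

[10, 10, 10]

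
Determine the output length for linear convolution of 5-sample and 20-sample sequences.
Linear/full convolution length: m + n - 1 = 5 + 20 - 1 = 24

24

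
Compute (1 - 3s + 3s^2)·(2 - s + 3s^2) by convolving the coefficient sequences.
Ascending coefficients: a = [1, -3, 3], b = [2, -1, 3]. c[0] = 1×2 = 2; c[1] = 1×-1 + -3×2 = -7; c[2] = 1×3 + -3×-1 + 3×2 = 12; c[3] = -3×3 + 3×-1 = -12; c[4] = 3×3 = 9. Result coefficients: [2, -7, 12, -12, 9] → 2 - 7s + 12s^2 - 12s^3 + 9s^4

2 - 7s + 12s^2 - 12s^3 + 9s^4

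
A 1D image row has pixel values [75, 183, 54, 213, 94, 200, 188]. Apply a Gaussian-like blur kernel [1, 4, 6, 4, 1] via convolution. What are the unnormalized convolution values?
Convolve image row [75, 183, 54, 213, 94, 200, 188] with kernel [1, 4, 6, 4, 1]: y[0] = 75×1 = 75; y[1] = 75×4 + 183×1 = 483; y[2] = 75×6 + 183×4 + 54×1 = 1236; y[3] = 75×4 + 183×6 + 54×4 + 213×1 = 1827; y[4] = 75×1 + 183×4 + 54×6 + 213×4 + 94×1 = 2077; y[5] = 183×1 + 54×4 + 213×6 + 94×4 + 200×1 = 2253; y[6] = 54×1 + 213×4 + 94×6 + 200×4 + 188×1 = 2458; y[7] = 213×1 + 94×4 + 200×6 + 188×4 = 2541; y[8] = 94×1 + 200×4 + 188×6 = 2022; y[9] = 200×1 + 188×4 = 952; y[10] = 188×1 = 188 → [75, 483, 1236, 1827, 2077, 2253, 2458, 2541, 2022, 952, 188]. Normalization factor = sum(kernel) = 16.

[75, 483, 1236, 1827, 2077, 2253, 2458, 2541, 2022, 952, 188]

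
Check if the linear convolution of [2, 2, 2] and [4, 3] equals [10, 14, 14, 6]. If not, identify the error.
Recompute linear convolution of [2, 2, 2] and [4, 3]: y[0] = 2×4 = 8; y[1] = 2×3 + 2×4 = 14; y[2] = 2×3 + 2×4 = 14; y[3] = 2×3 = 6 → [8, 14, 14, 6]. Compare to given [10, 14, 14, 6]: they differ at index 0: given 10, correct 8, so answer: No

No. Error at index 0: given 10, correct 8.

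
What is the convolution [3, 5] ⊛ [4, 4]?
y[0] = 3×4 = 12; y[1] = 3×4 + 5×4 = 32; y[2] = 5×4 = 20

[12, 32, 20]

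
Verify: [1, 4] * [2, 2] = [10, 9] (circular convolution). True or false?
Recompute circular convolution of [1, 4] and [2, 2]: y[0] = 1×2 + 4×2 = 10; y[1] = 1×2 + 4×2 = 10 → [10, 10]. Compare to given [10, 9]: they differ at index 1: given 9, correct 10, so answer: No

No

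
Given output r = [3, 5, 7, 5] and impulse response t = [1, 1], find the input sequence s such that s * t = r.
Deconvolve r=[3, 5, 7, 5] by t=[1, 1]. Since t[0]=1, solve forward: s[0] = r[0] / 1 = 3; s[1] = (r[1] - 3×1) / 1 = 2; s[2] = (r[2] - 2×1) / 1 = 5. So s = [3, 2, 5]. Check by forward convolution: r[0] = 3×1 = 3; r[1] = 3×1 + 2×1 = 5; r[2] = 2×1 + 5×1 = 7; r[3] = 5×1 = 5

[3, 2, 5]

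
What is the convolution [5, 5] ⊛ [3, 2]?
y[0] = 5×3 = 15; y[1] = 5×2 + 5×3 = 25; y[2] = 5×2 = 10

[15, 25, 10]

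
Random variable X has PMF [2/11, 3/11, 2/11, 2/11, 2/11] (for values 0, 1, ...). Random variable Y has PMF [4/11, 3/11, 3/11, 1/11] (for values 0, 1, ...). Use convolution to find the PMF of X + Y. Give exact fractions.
P(X+Y=k) = Σ_i P(X=i)·P(Y=k-i) — a convolution of [2/11, 3/11, 2/11, 2/11, 2/11] and [4/11, 3/11, 3/11, 1/11]. P(X+Y=0) = (2/11)×(4/11) = 8/121; P(X+Y=1) = (2/11)×(3/11) + (3/11)×(4/11) = 6/121 + 12/121 = 18/121; P(X+Y=2) = (2/11)×(3/11) + (3/11)×(3/11) + (2/11)×(4/11) = 6/121 + 9/121 + 8/121 = 23/121; P(X+Y=3) = (2/11)×(1/11) + (3/11)×(3/11) + (2/11)×(3/11) + (2/11)×(4/11) = 2/121 + 9/121 + 6/121 + 8/121 = 25/121; P(X+Y=4) = (3/11)×(1/11) + (2/11)×(3/11) + (2/11)×(3/11) + (2/11)×(4/11) = 3/121 + 6/121 + 6/121 + 8/121 = 23/121; P(X+Y=5) = (2/11)×(1/11) + (2/11)×(3/11) + (2/11)×(3/11) = 2/121 + 6/121 + 6/121 = 14/121; P(X+Y=6) = (2/11)×(1/11) + (2/11)×(3/11) = 2/121 + 6/121 = 8/121; P(X+Y=7) = (2/11)×(1/11) = 2/121. PMF: [8/121, 18/121, 23/121, 25/121, 23/121, 14/121, 8/121, 2/121] (sums to 1 ✓)

[8/121, 18/121, 23/121, 25/121, 23/121, 14/121, 8/121, 2/121]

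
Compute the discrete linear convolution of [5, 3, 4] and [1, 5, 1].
y[0] = 5×1 = 5; y[1] = 5×5 + 3×1 = 28; y[2] = 5×1 + 3×5 + 4×1 = 24; y[3] = 3×1 + 4×5 = 23; y[4] = 4×1 = 4

[5, 28, 24, 23, 4]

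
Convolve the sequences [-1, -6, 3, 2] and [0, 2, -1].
y[0] = -1×0 = 0; y[1] = -1×2 + -6×0 = -2; y[2] = -1×-1 + -6×2 + 3×0 = -11; y[3] = -6×-1 + 3×2 + 2×0 = 12; y[4] = 3×-1 + 2×2 = 1; y[5] = 2×-1 = -2

[0, -2, -11, 12, 1, -2]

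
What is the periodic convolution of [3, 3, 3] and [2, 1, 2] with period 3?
Use y[k] = Σ_j f[j]·g[(k-j) mod 3]. y[0] = 3×2 + 3×2 + 3×1 = 15; y[1] = 3×1 + 3×2 + 3×2 = 15; y[2] = 3×2 + 3×1 + 3×2 = 15. Result: [15, 15, 15]

[15, 15, 15]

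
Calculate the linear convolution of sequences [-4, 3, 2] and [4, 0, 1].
y[0] = -4×4 = -16; y[1] = -4×0 + 3×4 = 12; y[2] = -4×1 + 3×0 + 2×4 = 4; y[3] = 3×1 + 2×0 = 3; y[4] = 2×1 = 2

[-16, 12, 4, 3, 2]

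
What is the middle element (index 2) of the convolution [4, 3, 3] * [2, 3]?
Use y[k] = Σ_i a[i]·b[k-i] at k=2. y[2] = 3×3 + 3×2 = 15

15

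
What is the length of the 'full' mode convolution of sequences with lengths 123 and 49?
Linear/full convolution length: m + n - 1 = 123 + 49 - 1 = 171

171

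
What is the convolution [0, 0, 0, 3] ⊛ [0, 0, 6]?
y[0] = 0×0 = 0; y[1] = 0×0 + 0×0 = 0; y[2] = 0×6 + 0×0 + 0×0 = 0; y[3] = 0×6 + 0×0 + 3×0 = 0; y[4] = 0×6 + 3×0 = 0; y[5] = 3×6 = 18

[0, 0, 0, 0, 0, 18]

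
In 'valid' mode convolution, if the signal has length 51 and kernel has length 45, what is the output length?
'Valid' mode counts only positions where the kernel fully overlaps the signal: m - n + 1 = 51 - 45 + 1 = 7

7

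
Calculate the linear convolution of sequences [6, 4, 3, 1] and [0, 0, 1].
y[0] = 6×0 = 0; y[1] = 6×0 + 4×0 = 0; y[2] = 6×1 + 4×0 + 3×0 = 6; y[3] = 4×1 + 3×0 + 1×0 = 4; y[4] = 3×1 + 1×0 = 3; y[5] = 1×1 = 1

[0, 0, 6, 4, 3, 1]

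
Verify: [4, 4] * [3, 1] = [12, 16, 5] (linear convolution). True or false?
Recompute linear convolution of [4, 4] and [3, 1]: y[0] = 4×3 = 12; y[1] = 4×1 + 4×3 = 16; y[2] = 4×1 = 4 → [12, 16, 4]. Compare to given [12, 16, 5]: they differ at index 2: given 5, correct 4, so answer: No

No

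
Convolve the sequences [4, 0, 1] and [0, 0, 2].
y[0] = 4×0 = 0; y[1] = 4×0 + 0×0 = 0; y[2] = 4×2 + 0×0 + 1×0 = 8; y[3] = 0×2 + 1×0 = 0; y[4] = 1×2 = 2

[0, 0, 8, 0, 2]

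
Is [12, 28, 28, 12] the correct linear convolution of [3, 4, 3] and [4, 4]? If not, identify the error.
Recompute linear convolution of [3, 4, 3] and [4, 4]: y[0] = 3×4 = 12; y[1] = 3×4 + 4×4 = 28; y[2] = 4×4 + 3×4 = 28; y[3] = 3×4 = 12 → [12, 28, 28, 12]. Given [12, 28, 28, 12] matches, so answer: Yes

Yes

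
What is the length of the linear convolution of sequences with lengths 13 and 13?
Linear/full convolution length: m + n - 1 = 13 + 13 - 1 = 25

25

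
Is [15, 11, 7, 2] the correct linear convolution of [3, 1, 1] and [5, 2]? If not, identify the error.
Recompute linear convolution of [3, 1, 1] and [5, 2]: y[0] = 3×5 = 15; y[1] = 3×2 + 1×5 = 11; y[2] = 1×2 + 1×5 = 7; y[3] = 1×2 = 2 → [15, 11, 7, 2]. Given [15, 11, 7, 2] matches, so answer: Yes

Yes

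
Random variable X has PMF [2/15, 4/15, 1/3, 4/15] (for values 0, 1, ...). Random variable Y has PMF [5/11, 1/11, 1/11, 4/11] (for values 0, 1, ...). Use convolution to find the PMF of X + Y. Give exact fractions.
P(X+Y=k) = Σ_i P(X=i)·P(Y=k-i) — a convolution of [2/15, 4/15, 1/3, 4/15] and [5/11, 1/11, 1/11, 4/11]. P(X+Y=0) = (2/15)×(5/11) = 2/33; P(X+Y=1) = (2/15)×(1/11) + (4/15)×(5/11) = 2/165 + 4/33 = 2/15; P(X+Y=2) = (2/15)×(1/11) + (4/15)×(1/11) + (1/3)×(5/11) = 2/165 + 4/165 + 5/33 = 31/165; P(X+Y=3) = (2/15)×(4/11) + (4/15)×(1/11) + (1/3)×(1/11) + (4/15)×(5/11) = 8/165 + 4/165 + 1/33 + 4/33 = 37/165; P(X+Y=4) = (4/15)×(4/11) + (1/3)×(1/11) + (4/15)×(1/11) = 16/165 + 1/33 + 4/165 = 5/33; P(X+Y=5) = (1/3)×(4/11) + (4/15)×(1/11) = 4/33 + 4/165 = 8/55; P(X+Y=6) = (4/15)×(4/11) = 16/165. PMF: [2/33, 2/15, 31/165, 37/165, 5/33, 8/55, 16/165] (sums to 1 ✓)

[2/33, 2/15, 31/165, 37/165, 5/33, 8/55, 16/165]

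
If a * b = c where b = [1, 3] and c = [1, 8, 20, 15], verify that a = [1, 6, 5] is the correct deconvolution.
Forward-compute [1, 6, 5] * [1, 3]: c[0] = 1×1 = 1; c[1] = 1×3 + 6×1 = 9; c[2] = 6×3 + 5×1 = 23; c[3] = 5×3 = 15 → [1, 9, 23, 15]. Does not match given c = [1, 8, 20, 15].

Not verified. [1, 6, 5] * [1, 3] = [1, 9, 23, 15], which differs from [1, 8, 20, 15] at index 1.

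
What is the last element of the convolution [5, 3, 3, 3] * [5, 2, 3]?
Use y[k] = Σ_i a[i]·b[k-i] at k=5. y[5] = 3×3 = 9

9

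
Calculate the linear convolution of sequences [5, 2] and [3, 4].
y[0] = 5×3 = 15; y[1] = 5×4 + 2×3 = 26; y[2] = 2×4 = 8

[15, 26, 8]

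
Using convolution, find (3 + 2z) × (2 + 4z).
Ascending coefficients: a = [3, 2], b = [2, 4]. c[0] = 3×2 = 6; c[1] = 3×4 + 2×2 = 16; c[2] = 2×4 = 8. Result coefficients: [6, 16, 8] → 6 + 16z + 8z^2

6 + 16z + 8z^2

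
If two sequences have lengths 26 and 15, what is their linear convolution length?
Linear/full convolution length: m + n - 1 = 26 + 15 - 1 = 40

40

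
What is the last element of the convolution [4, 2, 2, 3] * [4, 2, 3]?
Use y[k] = Σ_i a[i]·b[k-i] at k=5. y[5] = 3×3 = 9

9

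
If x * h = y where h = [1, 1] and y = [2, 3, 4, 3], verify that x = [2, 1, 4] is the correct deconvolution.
Forward-compute [2, 1, 4] * [1, 1]: y[0] = 2×1 = 2; y[1] = 2×1 + 1×1 = 3; y[2] = 1×1 + 4×1 = 5; y[3] = 4×1 = 4 → [2, 3, 5, 4]. Does not match given y = [2, 3, 4, 3].

Not verified. [2, 1, 4] * [1, 1] = [2, 3, 5, 4], which differs from [2, 3, 4, 3] at index 2.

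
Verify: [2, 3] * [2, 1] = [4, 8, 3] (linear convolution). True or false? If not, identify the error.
Recompute linear convolution of [2, 3] and [2, 1]: y[0] = 2×2 = 4; y[1] = 2×1 + 3×2 = 8; y[2] = 3×1 = 3 → [4, 8, 3]. Given [4, 8, 3] matches, so answer: Yes

Yes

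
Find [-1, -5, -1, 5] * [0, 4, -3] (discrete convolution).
y[0] = -1×0 = 0; y[1] = -1×4 + -5×0 = -4; y[2] = -1×-3 + -5×4 + -1×0 = -17; y[3] = -5×-3 + -1×4 + 5×0 = 11; y[4] = -1×-3 + 5×4 = 23; y[5] = 5×-3 = -15

[0, -4, -17, 11, 23, -15]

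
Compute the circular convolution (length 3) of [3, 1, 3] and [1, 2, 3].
Use y[k] = Σ_j u[j]·v[(k-j) mod 3]. y[0] = 3×1 + 1×3 + 3×2 = 12; y[1] = 3×2 + 1×1 + 3×3 = 16; y[2] = 3×3 + 1×2 + 3×1 = 14. Result: [12, 16, 14]

[12, 16, 14]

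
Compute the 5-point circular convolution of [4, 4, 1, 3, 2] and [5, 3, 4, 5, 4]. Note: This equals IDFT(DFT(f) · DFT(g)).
Either evaluate y[k] = Σ_j f[j]·g[(k-j) mod 5] directly, or use IDFT(DFT(f) · DFT(g)). y[0] = 4×5 + 4×4 + 1×5 + 3×4 + 2×3 = 59; y[1] = 4×3 + 4×5 + 1×4 + 3×5 + 2×4 = 59; y[2] = 4×4 + 4×3 + 1×5 + 3×4 + 2×5 = 55; y[3] = 4×5 + 4×4 + 1×3 + 3×5 + 2×4 = 62; y[4] = 4×4 + 4×5 + 1×4 + 3×3 + 2×5 = 59. Result: [59, 59, 55, 62, 59]

[59, 59, 55, 62, 59]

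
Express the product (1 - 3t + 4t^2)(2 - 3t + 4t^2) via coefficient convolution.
Ascending coefficients: a = [1, -3, 4], b = [2, -3, 4]. c[0] = 1×2 = 2; c[1] = 1×-3 + -3×2 = -9; c[2] = 1×4 + -3×-3 + 4×2 = 21; c[3] = -3×4 + 4×-3 = -24; c[4] = 4×4 = 16. Result coefficients: [2, -9, 21, -24, 16] → 2 - 9t + 21t^2 - 24t^3 + 16t^4

2 - 9t + 21t^2 - 24t^3 + 16t^4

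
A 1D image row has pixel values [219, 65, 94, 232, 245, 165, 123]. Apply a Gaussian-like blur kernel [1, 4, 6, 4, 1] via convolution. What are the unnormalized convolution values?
Convolve image row [219, 65, 94, 232, 245, 165, 123] with kernel [1, 4, 6, 4, 1]: y[0] = 219×1 = 219; y[1] = 219×4 + 65×1 = 941; y[2] = 219×6 + 65×4 + 94×1 = 1668; y[3] = 219×4 + 65×6 + 94×4 + 232×1 = 1874; y[4] = 219×1 + 65×4 + 94×6 + 232×4 + 245×1 = 2216; y[5] = 65×1 + 94×4 + 232×6 + 245×4 + 165×1 = 2978; y[6] = 94×1 + 232×4 + 245×6 + 165×4 + 123×1 = 3275; y[7] = 232×1 + 245×4 + 165×6 + 123×4 = 2694; y[8] = 245×1 + 165×4 + 123×6 = 1643; y[9] = 165×1 + 123×4 = 657; y[10] = 123×1 = 123 → [219, 941, 1668, 1874, 2216, 2978, 3275, 2694, 1643, 657, 123]. Normalization factor = sum(kernel) = 16.

[219, 941, 1668, 1874, 2216, 2978, 3275, 2694, 1643, 657, 123]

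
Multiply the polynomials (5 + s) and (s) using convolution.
Ascending coefficients: a = [5, 1], b = [0, 1]. c[0] = 5×0 = 0; c[1] = 5×1 + 1×0 = 5; c[2] = 1×1 = 1. Result coefficients: [0, 5, 1] → 5s + s^2

5s + s^2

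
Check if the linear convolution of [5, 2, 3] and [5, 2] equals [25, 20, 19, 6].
Recompute linear convolution of [5, 2, 3] and [5, 2]: y[0] = 5×5 = 25; y[1] = 5×2 + 2×5 = 20; y[2] = 2×2 + 3×5 = 19; y[3] = 3×2 = 6 → [25, 20, 19, 6]. Given [25, 20, 19, 6] matches, so answer: Yes

Yes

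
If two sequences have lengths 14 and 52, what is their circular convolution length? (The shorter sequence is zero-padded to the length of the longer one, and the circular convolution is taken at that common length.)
Circular convolution (zero-padding the shorter input) has length max(m, n) = max(14, 52) = 52

52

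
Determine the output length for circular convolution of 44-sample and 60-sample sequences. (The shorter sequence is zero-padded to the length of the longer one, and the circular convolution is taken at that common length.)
Circular convolution (zero-padding the shorter input) has length max(m, n) = max(44, 60) = 60

60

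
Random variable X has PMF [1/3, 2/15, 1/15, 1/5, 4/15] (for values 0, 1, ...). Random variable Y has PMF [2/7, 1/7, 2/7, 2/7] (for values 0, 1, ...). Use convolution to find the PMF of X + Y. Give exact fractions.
P(X+Y=k) = Σ_i P(X=i)·P(Y=k-i) — a convolution of [1/3, 2/15, 1/15, 1/5, 4/15] and [2/7, 1/7, 2/7, 2/7]. P(X+Y=0) = (1/3)×(2/7) = 2/21; P(X+Y=1) = (1/3)×(1/7) + (2/15)×(2/7) = 1/21 + 4/105 = 3/35; P(X+Y=2) = (1/3)×(2/7) + (2/15)×(1/7) + (1/15)×(2/7) = 2/21 + 2/105 + 2/105 = 2/15; P(X+Y=3) = (1/3)×(2/7) + (2/15)×(2/7) + (1/15)×(1/7) + (1/5)×(2/7) = 2/21 + 4/105 + 1/105 + 2/35 = 1/5; P(X+Y=4) = (2/15)×(2/7) + (1/15)×(2/7) + (1/5)×(1/7) + (4/15)×(2/7) = 4/105 + 2/105 + 1/35 + 8/105 = 17/105; P(X+Y=5) = (1/15)×(2/7) + (1/5)×(2/7) + (4/15)×(1/7) = 2/105 + 2/35 + 4/105 = 4/35; P(X+Y=6) = (1/5)×(2/7) + (4/15)×(2/7) = 2/35 + 8/105 = 2/15; P(X+Y=7) = (4/15)×(2/7) = 8/105. PMF: [2/21, 3/35, 2/15, 1/5, 17/105, 4/35, 2/15, 8/105] (sums to 1 ✓)

[2/21, 3/35, 2/15, 1/5, 17/105, 4/35, 2/15, 8/105]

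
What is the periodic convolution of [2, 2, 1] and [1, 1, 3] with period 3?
Use y[k] = Σ_j u[j]·v[(k-j) mod 3]. y[0] = 2×1 + 2×3 + 1×1 = 9; y[1] = 2×1 + 2×1 + 1×3 = 7; y[2] = 2×3 + 2×1 + 1×1 = 9. Result: [9, 7, 9]

[9, 7, 9]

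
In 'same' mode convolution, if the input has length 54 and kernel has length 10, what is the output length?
'Same' mode returns an output with the same length as the input: 54

54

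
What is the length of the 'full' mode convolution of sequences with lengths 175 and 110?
Linear/full convolution length: m + n - 1 = 175 + 110 - 1 = 284

284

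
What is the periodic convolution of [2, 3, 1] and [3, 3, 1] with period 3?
Use y[k] = Σ_j a[j]·b[(k-j) mod 3]. y[0] = 2×3 + 3×1 + 1×3 = 12; y[1] = 2×3 + 3×3 + 1×1 = 16; y[2] = 2×1 + 3×3 + 1×3 = 14. Result: [12, 16, 14]

[12, 16, 14]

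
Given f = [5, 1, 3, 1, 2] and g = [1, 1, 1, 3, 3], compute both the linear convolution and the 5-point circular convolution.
Linear: y_lin[0] = 5×1 = 5; y_lin[1] = 5×1 + 1×1 = 6; y_lin[2] = 5×1 + 1×1 + 3×1 = 9; y_lin[3] = 5×3 + 1×1 + 3×1 + 1×1 = 20; y_lin[4] = 5×3 + 1×3 + 3×1 + 1×1 + 2×1 = 24; y_lin[5] = 1×3 + 3×3 + 1×1 + 2×1 = 15; y_lin[6] = 3×3 + 1×3 + 2×1 = 14; y_lin[7] = 1×3 + 2×3 = 9; y_lin[8] = 2×3 = 6 → [5, 6, 9, 20, 24, 15, 14, 9, 6]. Circular (length 5): y[0] = 5×1 + 1×3 + 3×3 + 1×1 + 2×1 = 20; y[1] = 5×1 + 1×1 + 3×3 + 1×3 + 2×1 = 20; y[2] = 5×1 + 1×1 + 3×1 + 1×3 + 2×3 = 18; y[3] = 5×3 + 1×1 + 3×1 + 1×1 + 2×3 = 26; y[4] = 5×3 + 1×3 + 3×1 + 1×1 + 2×1 = 24 → [20, 20, 18, 26, 24]

Linear: [5, 6, 9, 20, 24, 15, 14, 9, 6], Circular: [20, 20, 18, 26, 24]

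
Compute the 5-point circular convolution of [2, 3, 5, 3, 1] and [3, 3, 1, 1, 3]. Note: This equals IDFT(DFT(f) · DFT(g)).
Either evaluate y[k] = Σ_j f[j]·g[(k-j) mod 5] directly, or use IDFT(DFT(f) · DFT(g)). y[0] = 2×3 + 3×3 + 5×1 + 3×1 + 1×3 = 26; y[1] = 2×3 + 3×3 + 5×3 + 3×1 + 1×1 = 34; y[2] = 2×1 + 3×3 + 5×3 + 3×3 + 1×1 = 36; y[3] = 2×1 + 3×1 + 5×3 + 3×3 + 1×3 = 32; y[4] = 2×3 + 3×1 + 5×1 + 3×3 + 1×3 = 26. Result: [26, 34, 36, 32, 26]

[26, 34, 36, 32, 26]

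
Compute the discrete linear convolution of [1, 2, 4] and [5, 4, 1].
y[0] = 1×5 = 5; y[1] = 1×4 + 2×5 = 14; y[2] = 1×1 + 2×4 + 4×5 = 29; y[3] = 2×1 + 4×4 = 18; y[4] = 4×1 = 4

[5, 14, 29, 18, 4]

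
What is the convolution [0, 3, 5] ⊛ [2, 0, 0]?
y[0] = 0×2 = 0; y[1] = 0×0 + 3×2 = 6; y[2] = 0×0 + 3×0 + 5×2 = 10; y[3] = 3×0 + 5×0 = 0; y[4] = 5×0 = 0

[0, 6, 10, 0, 0]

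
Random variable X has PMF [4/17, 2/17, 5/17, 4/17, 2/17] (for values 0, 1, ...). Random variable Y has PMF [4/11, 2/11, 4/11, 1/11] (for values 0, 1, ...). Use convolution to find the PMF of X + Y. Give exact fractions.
P(X+Y=k) = Σ_i P(X=i)·P(Y=k-i) — a convolution of [4/17, 2/17, 5/17, 4/17, 2/17] and [4/11, 2/11, 4/11, 1/11]. P(X+Y=0) = (4/17)×(4/11) = 16/187; P(X+Y=1) = (4/17)×(2/11) + (2/17)×(4/11) = 8/187 + 8/187 = 16/187; P(X+Y=2) = (4/17)×(4/11) + (2/17)×(2/11) + (5/17)×(4/11) = 16/187 + 4/187 + 20/187 = 40/187; P(X+Y=3) = (4/17)×(1/11) + (2/17)×(4/11) + (5/17)×(2/11) + (4/17)×(4/11) = 4/187 + 8/187 + 10/187 + 16/187 = 38/187; P(X+Y=4) = (2/17)×(1/11) + (5/17)×(4/11) + (4/17)×(2/11) + (2/17)×(4/11) = 2/187 + 20/187 + 8/187 + 8/187 = 38/187; P(X+Y=5) = (5/17)×(1/11) + (4/17)×(4/11) + (2/17)×(2/11) = 5/187 + 16/187 + 4/187 = 25/187; P(X+Y=6) = (4/17)×(1/11) + (2/17)×(4/11) = 4/187 + 8/187 = 12/187; P(X+Y=7) = (2/17)×(1/11) = 2/187. PMF: [16/187, 16/187, 40/187, 38/187, 38/187, 25/187, 12/187, 2/187] (sums to 1 ✓)

[16/187, 16/187, 40/187, 38/187, 38/187, 25/187, 12/187, 2/187]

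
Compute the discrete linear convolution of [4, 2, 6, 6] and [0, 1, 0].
y[0] = 4×0 = 0; y[1] = 4×1 + 2×0 = 4; y[2] = 4×0 + 2×1 + 6×0 = 2; y[3] = 2×0 + 6×1 + 6×0 = 6; y[4] = 6×0 + 6×1 = 6; y[5] = 6×0 = 0

[0, 4, 2, 6, 6, 0]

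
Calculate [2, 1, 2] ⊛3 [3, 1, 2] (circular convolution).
Use y[k] = Σ_j x[j]·h[(k-j) mod 3]. y[0] = 2×3 + 1×2 + 2×1 = 10; y[1] = 2×1 + 1×3 + 2×2 = 9; y[2] = 2×2 + 1×1 + 2×3 = 11. Result: [10, 9, 11]

[10, 9, 11]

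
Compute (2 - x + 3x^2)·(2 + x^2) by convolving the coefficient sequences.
Ascending coefficients: a = [2, -1, 3], b = [2, 0, 1]. c[0] = 2×2 = 4; c[1] = 2×0 + -1×2 = -2; c[2] = 2×1 + -1×0 + 3×2 = 8; c[3] = -1×1 + 3×0 = -1; c[4] = 3×1 = 3. Result coefficients: [4, -2, 8, -1, 3] → 4 - 2x + 8x^2 - x^3 + 3x^4

4 - 2x + 8x^2 - x^3 + 3x^4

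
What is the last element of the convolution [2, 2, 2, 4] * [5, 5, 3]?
Use y[k] = Σ_i a[i]·b[k-i] at k=5. y[5] = 4×3 = 12

12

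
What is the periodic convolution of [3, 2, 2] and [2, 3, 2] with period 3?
Use y[k] = Σ_j x[j]·h[(k-j) mod 3]. y[0] = 3×2 + 2×2 + 2×3 = 16; y[1] = 3×3 + 2×2 + 2×2 = 17; y[2] = 3×2 + 2×3 + 2×2 = 16. Result: [16, 17, 16]

[16, 17, 16]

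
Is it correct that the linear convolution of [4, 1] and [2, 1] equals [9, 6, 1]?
Recompute linear convolution of [4, 1] and [2, 1]: y[0] = 4×2 = 8; y[1] = 4×1 + 1×2 = 6; y[2] = 1×1 = 1 → [8, 6, 1]. Compare to given [9, 6, 1]: they differ at index 0: given 9, correct 8, so answer: No

No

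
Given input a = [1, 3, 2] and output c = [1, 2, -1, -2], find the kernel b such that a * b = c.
Output length 4 = len(a) + len(b) - 1 ⇒ len(b) = 2. Solve b forward using b[k] = (c[k] - Σ_{i≥1} a[i]·b[k-i]) / a[0]: b[0] = c[0] / a[0] = 1 / 1 = 1; b[1] = (c[1] - 3×1) / a[0] = (2 - 3×1) / 1 = -1. So b = [1, -1]. Forward-check [1, 3, 2] * [1, -1]: c[0] = 1×1 = 1; c[1] = 1×-1 + 3×1 = 2; c[2] = 3×-1 + 2×1 = -1; c[3] = 2×-1 = -2 → [1, 2, -1, -2] ✓

[1, -1]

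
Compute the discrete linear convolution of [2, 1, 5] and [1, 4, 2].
y[0] = 2×1 = 2; y[1] = 2×4 + 1×1 = 9; y[2] = 2×2 + 1×4 + 5×1 = 13; y[3] = 1×2 + 5×4 = 22; y[4] = 5×2 = 10

[2, 9, 13, 22, 10]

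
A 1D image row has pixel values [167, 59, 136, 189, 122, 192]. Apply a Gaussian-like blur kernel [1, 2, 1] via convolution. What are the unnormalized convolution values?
Convolve image row [167, 59, 136, 189, 122, 192] with kernel [1, 2, 1]: y[0] = 167×1 = 167; y[1] = 167×2 + 59×1 = 393; y[2] = 167×1 + 59×2 + 136×1 = 421; y[3] = 59×1 + 136×2 + 189×1 = 520; y[4] = 136×1 + 189×2 + 122×1 = 636; y[5] = 189×1 + 122×2 + 192×1 = 625; y[6] = 122×1 + 192×2 = 506; y[7] = 192×1 = 192 → [167, 393, 421, 520, 636, 625, 506, 192]. Normalization factor = sum(kernel) = 4.

[167, 393, 421, 520, 636, 625, 506, 192]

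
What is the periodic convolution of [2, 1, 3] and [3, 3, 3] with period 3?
Use y[k] = Σ_j a[j]·b[(k-j) mod 3]. y[0] = 2×3 + 1×3 + 3×3 = 18; y[1] = 2×3 + 1×3 + 3×3 = 18; y[2] = 2×3 + 1×3 + 3×3 = 18. Result: [18, 18, 18]

[18, 18, 18]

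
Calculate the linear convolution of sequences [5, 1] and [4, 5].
y[0] = 5×4 = 20; y[1] = 5×5 + 1×4 = 29; y[2] = 1×5 = 5

[20, 29, 5]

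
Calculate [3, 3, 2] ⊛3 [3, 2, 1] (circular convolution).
Use y[k] = Σ_j x[j]·h[(k-j) mod 3]. y[0] = 3×3 + 3×1 + 2×2 = 16; y[1] = 3×2 + 3×3 + 2×1 = 17; y[2] = 3×1 + 3×2 + 2×3 = 15. Result: [16, 17, 15]

[16, 17, 15]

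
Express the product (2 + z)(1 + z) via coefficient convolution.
Ascending coefficients: a = [2, 1], b = [1, 1]. c[0] = 2×1 = 2; c[1] = 2×1 + 1×1 = 3; c[2] = 1×1 = 1. Result coefficients: [2, 3, 1] → 2 + 3z + z^2

2 + 3z + z^2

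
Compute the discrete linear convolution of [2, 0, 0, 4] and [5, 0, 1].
y[0] = 2×5 = 10; y[1] = 2×0 + 0×5 = 0; y[2] = 2×1 + 0×0 + 0×5 = 2; y[3] = 0×1 + 0×0 + 4×5 = 20; y[4] = 0×1 + 4×0 = 0; y[5] = 4×1 = 4

[10, 0, 2, 20, 0, 4]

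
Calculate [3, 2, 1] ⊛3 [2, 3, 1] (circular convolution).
Use y[k] = Σ_j a[j]·b[(k-j) mod 3]. y[0] = 3×2 + 2×1 + 1×3 = 11; y[1] = 3×3 + 2×2 + 1×1 = 14; y[2] = 3×1 + 2×3 + 1×2 = 11. Result: [11, 14, 11]

[11, 14, 11]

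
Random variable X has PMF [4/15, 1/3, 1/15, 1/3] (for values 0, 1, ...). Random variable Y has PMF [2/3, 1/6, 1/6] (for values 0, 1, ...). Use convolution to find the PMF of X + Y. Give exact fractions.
P(X+Y=k) = Σ_i P(X=i)·P(Y=k-i) — a convolution of [4/15, 1/3, 1/15, 1/3] and [2/3, 1/6, 1/6]. P(X+Y=0) = (4/15)×(2/3) = 8/45; P(X+Y=1) = (4/15)×(1/6) + (1/3)×(2/3) = 2/45 + 2/9 = 4/15; P(X+Y=2) = (4/15)×(1/6) + (1/3)×(1/6) + (1/15)×(2/3) = 2/45 + 1/18 + 2/45 = 13/90; P(X+Y=3) = (1/3)×(1/6) + (1/15)×(1/6) + (1/3)×(2/3) = 1/18 + 1/90 + 2/9 = 13/45; P(X+Y=4) = (1/15)×(1/6) + (1/3)×(1/6) = 1/90 + 1/18 = 1/15; P(X+Y=5) = (1/3)×(1/6) = 1/18. PMF: [8/45, 4/15, 13/90, 13/45, 1/15, 1/18] (sums to 1 ✓)

[8/45, 4/15, 13/90, 13/45, 1/15, 1/18]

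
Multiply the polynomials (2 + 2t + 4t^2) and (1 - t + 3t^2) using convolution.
Ascending coefficients: a = [2, 2, 4], b = [1, -1, 3]. c[0] = 2×1 = 2; c[1] = 2×-1 + 2×1 = 0; c[2] = 2×3 + 2×-1 + 4×1 = 8; c[3] = 2×3 + 4×-1 = 2; c[4] = 4×3 = 12. Result coefficients: [2, 0, 8, 2, 12] → 2 + 8t^2 + 2t^3 + 12t^4

2 + 8t^2 + 2t^3 + 12t^4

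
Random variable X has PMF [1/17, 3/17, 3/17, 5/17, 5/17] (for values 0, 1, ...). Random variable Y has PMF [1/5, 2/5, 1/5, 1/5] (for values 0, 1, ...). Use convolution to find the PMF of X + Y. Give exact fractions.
P(X+Y=k) = Σ_i P(X=i)·P(Y=k-i) — a convolution of [1/17, 3/17, 3/17, 5/17, 5/17] and [1/5, 2/5, 1/5, 1/5]. P(X+Y=0) = (1/17)×(1/5) = 1/85; P(X+Y=1) = (1/17)×(2/5) + (3/17)×(1/5) = 2/85 + 3/85 = 1/17; P(X+Y=2) = (1/17)×(1/5) + (3/17)×(2/5) + (3/17)×(1/5) = 1/85 + 6/85 + 3/85 = 2/17; P(X+Y=3) = (1/17)×(1/5) + (3/17)×(1/5) + (3/17)×(2/5) + (5/17)×(1/5) = 1/85 + 3/85 + 6/85 + 1/17 = 3/17; P(X+Y=4) = (3/17)×(1/5) + (3/17)×(1/5) + (5/17)×(2/5) + (5/17)×(1/5) = 3/85 + 3/85 + 2/17 + 1/17 = 21/85; P(X+Y=5) = (3/17)×(1/5) + (5/17)×(1/5) + (5/17)×(2/5) = 3/85 + 1/17 + 2/17 = 18/85; P(X+Y=6) = (5/17)×(1/5) + (5/17)×(1/5) = 1/17 + 1/17 = 2/17; P(X+Y=7) = (5/17)×(1/5) = 1/17. PMF: [1/85, 1/17, 2/17, 3/17, 21/85, 18/85, 2/17, 1/17] (sums to 1 ✓)

[1/85, 1/17, 2/17, 3/17, 21/85, 18/85, 2/17, 1/17]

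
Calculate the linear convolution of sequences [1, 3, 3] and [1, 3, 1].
y[0] = 1×1 = 1; y[1] = 1×3 + 3×1 = 6; y[2] = 1×1 + 3×3 + 3×1 = 13; y[3] = 3×1 + 3×3 = 12; y[4] = 3×1 = 3

[1, 6, 13, 12, 3]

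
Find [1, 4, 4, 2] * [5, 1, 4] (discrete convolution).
y[0] = 1×5 = 5; y[1] = 1×1 + 4×5 = 21; y[2] = 1×4 + 4×1 + 4×5 = 28; y[3] = 4×4 + 4×1 + 2×5 = 30; y[4] = 4×4 + 2×1 = 18; y[5] = 2×4 = 8

[5, 21, 28, 30, 18, 8]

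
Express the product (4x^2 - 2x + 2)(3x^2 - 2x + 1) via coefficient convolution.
Ascending coefficients: a = [2, -2, 4], b = [1, -2, 3]. c[0] = 2×1 = 2; c[1] = 2×-2 + -2×1 = -6; c[2] = 2×3 + -2×-2 + 4×1 = 14; c[3] = -2×3 + 4×-2 = -14; c[4] = 4×3 = 12. Result coefficients: [2, -6, 14, -14, 12] → 12x^4 - 14x^3 + 14x^2 - 6x + 2

12x^4 - 14x^3 + 14x^2 - 6x + 2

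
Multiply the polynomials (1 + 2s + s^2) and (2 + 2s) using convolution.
Ascending coefficients: a = [1, 2, 1], b = [2, 2]. c[0] = 1×2 = 2; c[1] = 1×2 + 2×2 = 6; c[2] = 2×2 + 1×2 = 6; c[3] = 1×2 = 2. Result coefficients: [2, 6, 6, 2] → 2 + 6s + 6s^2 + 2s^3

2 + 6s + 6s^2 + 2s^3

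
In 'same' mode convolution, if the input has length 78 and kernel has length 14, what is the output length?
'Same' mode returns an output with the same length as the input: 78

78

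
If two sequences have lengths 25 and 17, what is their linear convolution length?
Linear/full convolution length: m + n - 1 = 25 + 17 - 1 = 41

41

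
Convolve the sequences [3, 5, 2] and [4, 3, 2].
y[0] = 3×4 = 12; y[1] = 3×3 + 5×4 = 29; y[2] = 3×2 + 5×3 + 2×4 = 29; y[3] = 5×2 + 2×3 = 16; y[4] = 2×2 = 4

[12, 29, 29, 16, 4]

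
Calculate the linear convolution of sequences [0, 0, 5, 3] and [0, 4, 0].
y[0] = 0×0 = 0; y[1] = 0×4 + 0×0 = 0; y[2] = 0×0 + 0×4 + 5×0 = 0; y[3] = 0×0 + 5×4 + 3×0 = 20; y[4] = 5×0 + 3×4 = 12; y[5] = 3×0 = 0

[0, 0, 0, 20, 12, 0]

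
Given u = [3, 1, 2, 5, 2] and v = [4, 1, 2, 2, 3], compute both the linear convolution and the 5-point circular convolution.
Linear: y_lin[0] = 3×4 = 12; y_lin[1] = 3×1 + 1×4 = 7; y_lin[2] = 3×2 + 1×1 + 2×4 = 15; y_lin[3] = 3×2 + 1×2 + 2×1 + 5×4 = 30; y_lin[4] = 3×3 + 1×2 + 2×2 + 5×1 + 2×4 = 28; y_lin[5] = 1×3 + 2×2 + 5×2 + 2×1 = 19; y_lin[6] = 2×3 + 5×2 + 2×2 = 20; y_lin[7] = 5×3 + 2×2 = 19; y_lin[8] = 2×3 = 6 → [12, 7, 15, 30, 28, 19, 20, 19, 6]. Circular (length 5): y[0] = 3×4 + 1×3 + 2×2 + 5×2 + 2×1 = 31; y[1] = 3×1 + 1×4 + 2×3 + 5×2 + 2×2 = 27; y[2] = 3×2 + 1×1 + 2×4 + 5×3 + 2×2 = 34; y[3] = 3×2 + 1×2 + 2×1 + 5×4 + 2×3 = 36; y[4] = 3×3 + 1×2 + 2×2 + 5×1 + 2×4 = 28 → [31, 27, 34, 36, 28]

Linear: [12, 7, 15, 30, 28, 19, 20, 19, 6], Circular: [31, 27, 34, 36, 28]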